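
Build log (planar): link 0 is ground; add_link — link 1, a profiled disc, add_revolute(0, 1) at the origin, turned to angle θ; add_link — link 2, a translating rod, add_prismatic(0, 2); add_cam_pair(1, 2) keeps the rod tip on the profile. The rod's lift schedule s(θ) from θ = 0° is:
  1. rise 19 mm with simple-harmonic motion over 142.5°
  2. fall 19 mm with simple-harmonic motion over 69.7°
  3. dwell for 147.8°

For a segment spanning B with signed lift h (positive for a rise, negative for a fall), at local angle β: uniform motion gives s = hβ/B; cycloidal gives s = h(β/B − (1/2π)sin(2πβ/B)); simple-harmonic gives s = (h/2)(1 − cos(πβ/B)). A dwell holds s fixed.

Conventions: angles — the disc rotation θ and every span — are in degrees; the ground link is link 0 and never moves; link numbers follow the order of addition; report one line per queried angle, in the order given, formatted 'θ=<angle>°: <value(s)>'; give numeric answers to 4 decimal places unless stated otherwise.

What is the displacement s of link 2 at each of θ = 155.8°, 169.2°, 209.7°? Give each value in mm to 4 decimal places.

seg 1 [0°–142.5°] simple-harmonic, h=19: full span → s += 19 → s = 19.0000
seg 2 [142.5°–212.2°] simple-harmonic, h=-19: θ=155.8° here. β=13.3, B=69.7. -19/2·(1 − cos(π·0.1908)) = -1.6565 → s = 17.3435
seg 2 [142.5°–212.2°] simple-harmonic, h=-19: θ=169.2° here. β=26.7, B=69.7. -19/2·(1 − cos(π·0.3831)) = -6.0882 → s = 12.9118
seg 2 [142.5°–212.2°] simple-harmonic, h=-19: θ=209.7° here. β=67.2, B=69.7. -19/2·(1 − cos(π·0.9641)) = -18.9398 → s = 0.0602

θ=155.8°: 17.3435
θ=169.2°: 12.9118
θ=209.7°: 0.0602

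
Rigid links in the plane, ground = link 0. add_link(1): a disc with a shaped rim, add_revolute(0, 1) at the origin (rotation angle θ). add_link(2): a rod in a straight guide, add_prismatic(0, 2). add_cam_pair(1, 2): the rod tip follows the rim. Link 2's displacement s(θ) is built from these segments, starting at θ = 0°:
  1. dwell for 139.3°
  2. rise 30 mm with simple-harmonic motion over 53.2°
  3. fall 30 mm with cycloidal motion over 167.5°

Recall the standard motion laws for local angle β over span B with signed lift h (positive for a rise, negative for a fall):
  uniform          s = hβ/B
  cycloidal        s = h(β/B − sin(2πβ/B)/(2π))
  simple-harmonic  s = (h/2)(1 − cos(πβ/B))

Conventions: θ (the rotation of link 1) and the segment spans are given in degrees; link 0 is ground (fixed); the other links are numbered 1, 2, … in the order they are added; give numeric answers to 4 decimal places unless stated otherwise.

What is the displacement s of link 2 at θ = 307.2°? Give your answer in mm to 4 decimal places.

segment 1 (0° to 139.3°, dwell): s unchanged at 0.0000
segment 2 (139.3° to 192.5°, simple-harmonic, h = 30) is passed completely: s = 0.0000 + (30) = 30.0000
θ = 307.2° falls in segment 3 (192.5° to 360°, cycloidal, h = -30): β = 307.2 − 192.5 = 114.7°, B = 167.5°; Δs = -30·(0.6848 − sin(2π·0.6848)/(2π)) = -24.9226; s = 30.0000 − 24.9226 = 5.0774

5.0774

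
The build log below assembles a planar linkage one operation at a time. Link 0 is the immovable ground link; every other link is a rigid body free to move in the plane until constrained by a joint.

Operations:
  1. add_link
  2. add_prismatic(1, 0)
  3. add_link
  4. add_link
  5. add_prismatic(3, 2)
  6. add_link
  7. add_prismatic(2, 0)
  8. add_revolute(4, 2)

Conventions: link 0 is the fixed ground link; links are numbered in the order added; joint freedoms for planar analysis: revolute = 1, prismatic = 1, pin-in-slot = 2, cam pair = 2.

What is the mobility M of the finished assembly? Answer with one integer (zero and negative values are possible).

L=1 J1=0 J2=0
add link → L=2 J1=0 J2=0
P@1,0 dof=1 J1 → L=2 J1=1 J2=0
add link → L=3 J1=1 J2=0
add link → L=4 J1=1 J2=0
P@3,2 dof=1 J1 → L=4 J1=2 J2=0
add link → L=5 J1=2 J2=0
P@2,0 dof=1 J1 → L=5 J1=3 J2=0
R@4,2 dof=1 J1 → L=5 J1=4 J2=0
M=3(L−1)−2J1−J2=3·4−2·4−0=4

M = 4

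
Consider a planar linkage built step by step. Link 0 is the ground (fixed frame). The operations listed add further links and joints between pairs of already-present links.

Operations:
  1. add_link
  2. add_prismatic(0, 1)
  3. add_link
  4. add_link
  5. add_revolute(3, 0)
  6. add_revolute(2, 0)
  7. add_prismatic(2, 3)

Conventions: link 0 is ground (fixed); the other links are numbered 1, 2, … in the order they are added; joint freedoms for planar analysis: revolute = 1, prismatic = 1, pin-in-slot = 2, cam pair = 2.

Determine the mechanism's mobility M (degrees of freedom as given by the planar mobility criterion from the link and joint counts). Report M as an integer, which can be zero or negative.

ground; <1,0,0>
#1 <2,0,0>
P:0↔1 J1 <2,1,0>
#2 <3,1,0>
#3 <4,1,0>
R:3↔0 J1 <4,2,0>
R:2↔0 J1 <4,3,0>
P:2↔3 J1 <4,4,0>
3×3 − 2×4 − 1×0 = 1

M = 1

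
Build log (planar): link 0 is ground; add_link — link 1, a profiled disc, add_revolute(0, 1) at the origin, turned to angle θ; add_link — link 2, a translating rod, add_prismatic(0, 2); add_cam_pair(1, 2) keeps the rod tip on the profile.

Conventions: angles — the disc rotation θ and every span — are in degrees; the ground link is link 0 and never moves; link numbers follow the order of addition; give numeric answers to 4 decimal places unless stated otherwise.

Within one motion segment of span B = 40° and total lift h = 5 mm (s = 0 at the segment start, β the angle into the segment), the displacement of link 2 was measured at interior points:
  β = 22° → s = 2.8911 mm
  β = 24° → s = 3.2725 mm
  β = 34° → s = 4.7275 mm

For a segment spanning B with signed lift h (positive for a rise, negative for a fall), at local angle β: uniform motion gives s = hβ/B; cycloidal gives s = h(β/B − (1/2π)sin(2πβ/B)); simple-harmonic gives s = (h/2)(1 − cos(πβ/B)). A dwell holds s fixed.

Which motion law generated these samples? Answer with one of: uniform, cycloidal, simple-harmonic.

candidates at β/B = r: uniform s = h·r (linear in β); cycloidal s = h·(r − sin(2πr)/(2π)); simple-harmonic s = (h/2)(1 − cos(πr))
β=22°: printed 2.8911 | uniform 2.7500, cycloidal 2.9959, simple-harmonic 2.8911
β=24°: printed 3.2725 | uniform 3.0000, cycloidal 3.4677, simple-harmonic 3.2725
β=34°: printed 4.7275 | uniform 4.2500, cycloidal 4.8938, simple-harmonic 4.7275
only one law matches every sample → simple-harmonic

simple-harmonic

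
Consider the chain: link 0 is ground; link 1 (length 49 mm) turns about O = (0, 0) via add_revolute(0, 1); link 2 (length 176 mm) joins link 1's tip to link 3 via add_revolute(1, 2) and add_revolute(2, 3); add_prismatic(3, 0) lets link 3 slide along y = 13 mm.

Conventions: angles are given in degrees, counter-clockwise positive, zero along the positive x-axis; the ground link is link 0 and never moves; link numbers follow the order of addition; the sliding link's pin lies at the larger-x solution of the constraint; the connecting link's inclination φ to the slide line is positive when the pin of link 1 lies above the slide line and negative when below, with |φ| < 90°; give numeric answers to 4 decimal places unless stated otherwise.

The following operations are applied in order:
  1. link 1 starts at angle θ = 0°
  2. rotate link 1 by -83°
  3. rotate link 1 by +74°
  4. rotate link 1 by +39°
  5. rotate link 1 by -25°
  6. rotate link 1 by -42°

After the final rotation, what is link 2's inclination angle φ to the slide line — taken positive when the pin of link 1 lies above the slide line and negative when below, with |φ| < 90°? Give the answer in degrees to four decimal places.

geometry: r = 49 mm, L = 176 mm, e = 13 mm; θ starts at 0°
rotate link 1 by -83°: θ ← 0° -83° = -83°
rotate link 1 by +74°: θ ← -83° +74° = -9°
rotate link 1 by +39°: θ ← -9° +39° = 30°
rotate link 1 by -25°: θ ← 30° -25° = 5°
rotate link 1 by -42°: θ ← 5° -42° = -37°
h = r sin θ − e = -29.488936 − 13 = -42.488936
sin φ = h / L = -42.488936 / 176 = -0.24141441
φ = arcsin(-0.24141441) = -13.970035°

-13.9700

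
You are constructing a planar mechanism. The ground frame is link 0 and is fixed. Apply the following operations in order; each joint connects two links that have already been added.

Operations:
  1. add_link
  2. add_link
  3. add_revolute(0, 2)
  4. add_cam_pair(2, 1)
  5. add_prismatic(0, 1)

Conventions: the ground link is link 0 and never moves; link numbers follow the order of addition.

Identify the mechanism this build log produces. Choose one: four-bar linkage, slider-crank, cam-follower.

links: 3 (incl. ground); joints: 1 revolute, 1 prismatic, 1 higher (cam) pair, forming one closed loop
3 links, revolute + prismatic + higher pair in one loop → cam-follower

cam-follower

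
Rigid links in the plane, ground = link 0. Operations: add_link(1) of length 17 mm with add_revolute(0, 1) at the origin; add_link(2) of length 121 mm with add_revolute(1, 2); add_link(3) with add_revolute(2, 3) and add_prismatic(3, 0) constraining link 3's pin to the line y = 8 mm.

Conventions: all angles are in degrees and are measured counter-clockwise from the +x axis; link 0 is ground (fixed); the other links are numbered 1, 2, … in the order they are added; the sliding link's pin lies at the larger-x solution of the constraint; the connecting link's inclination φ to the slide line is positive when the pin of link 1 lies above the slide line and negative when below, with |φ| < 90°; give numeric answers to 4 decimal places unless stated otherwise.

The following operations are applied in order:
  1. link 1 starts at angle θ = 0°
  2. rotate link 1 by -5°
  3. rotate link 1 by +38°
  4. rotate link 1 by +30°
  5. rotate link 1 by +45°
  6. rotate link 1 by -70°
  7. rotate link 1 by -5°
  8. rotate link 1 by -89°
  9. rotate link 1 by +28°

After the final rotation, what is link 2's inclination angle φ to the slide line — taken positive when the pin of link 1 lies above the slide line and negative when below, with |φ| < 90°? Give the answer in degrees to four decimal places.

geometry: r = 17 mm, L = 121 mm, e = 8 mm; θ starts at 0°
rotate link 1 by -5°: θ ← 0° -5° = -5°
rotate link 1 by +38°: θ ← -5° +38° = 33°
rotate link 1 by +30°: θ ← 33° +30° = 63°
rotate link 1 by +45°: θ ← 63° +45° = 108°
rotate link 1 by -70°: θ ← 108° -70° = 38°
rotate link 1 by -5°: θ ← 38° -5° = 33°
rotate link 1 by -89°: θ ← 33° -89° = -56°
rotate link 1 by +28°: θ ← -56° +28° = -28°
h = r sin θ − e = -7.981017 − 8 = -15.981017
sin φ = h / L = -15.981017 / 121 = -0.13207452
φ = arcsin(-0.13207452) = -7.589487°

-7.5895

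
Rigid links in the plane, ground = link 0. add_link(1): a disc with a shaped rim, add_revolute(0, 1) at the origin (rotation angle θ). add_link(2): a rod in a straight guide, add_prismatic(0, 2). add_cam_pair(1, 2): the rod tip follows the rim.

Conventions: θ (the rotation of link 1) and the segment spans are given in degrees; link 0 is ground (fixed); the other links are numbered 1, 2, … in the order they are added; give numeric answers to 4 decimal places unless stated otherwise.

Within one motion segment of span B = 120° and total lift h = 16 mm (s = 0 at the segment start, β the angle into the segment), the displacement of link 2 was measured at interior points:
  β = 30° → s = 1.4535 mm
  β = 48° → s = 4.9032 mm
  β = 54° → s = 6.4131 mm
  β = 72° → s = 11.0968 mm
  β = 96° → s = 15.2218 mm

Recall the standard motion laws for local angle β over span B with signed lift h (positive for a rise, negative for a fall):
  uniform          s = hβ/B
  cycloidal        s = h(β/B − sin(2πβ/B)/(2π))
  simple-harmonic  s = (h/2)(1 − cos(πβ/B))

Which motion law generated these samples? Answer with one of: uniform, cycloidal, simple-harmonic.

candidates at β/B = r: uniform s = h·r (linear in β); cycloidal s = h·(r − sin(2πr)/(2π)); simple-harmonic s = (h/2)(1 − cos(πr))
β=30°: printed 1.4535 | uniform 4.0000, cycloidal 1.4535, simple-harmonic 2.3431
β=48°: printed 4.9032 | uniform 6.4000, cycloidal 4.9032, simple-harmonic 5.5279
β=54°: printed 6.4131 | uniform 7.2000, cycloidal 6.4131, simple-harmonic 6.7485
β=72°: printed 11.0968 | uniform 9.6000, cycloidal 11.0968, simple-harmonic 10.4721
β=96°: printed 15.2218 | uniform 12.8000, cycloidal 15.2218, simple-harmonic 14.4721
only one law matches every sample → cycloidal

cycloidal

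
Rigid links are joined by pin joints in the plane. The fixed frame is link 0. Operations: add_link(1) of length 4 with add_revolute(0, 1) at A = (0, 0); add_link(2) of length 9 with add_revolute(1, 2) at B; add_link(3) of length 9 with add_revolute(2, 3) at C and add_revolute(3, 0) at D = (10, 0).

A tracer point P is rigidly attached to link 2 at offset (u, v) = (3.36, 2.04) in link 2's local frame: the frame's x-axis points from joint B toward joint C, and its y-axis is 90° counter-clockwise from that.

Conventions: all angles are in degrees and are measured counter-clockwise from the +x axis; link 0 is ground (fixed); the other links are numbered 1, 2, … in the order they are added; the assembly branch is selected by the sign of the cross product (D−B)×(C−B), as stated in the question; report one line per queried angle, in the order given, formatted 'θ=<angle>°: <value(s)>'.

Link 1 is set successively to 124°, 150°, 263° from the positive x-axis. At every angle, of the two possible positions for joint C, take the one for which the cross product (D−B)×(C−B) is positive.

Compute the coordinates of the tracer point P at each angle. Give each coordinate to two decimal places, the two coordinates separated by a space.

A=(0,0), D=(10.00,0)
θ=124°: B = A + 4.00·(cos124°, sin124°) = (-2.2368, 3.3162)
θ=124°: |BD| = 12.6781
θ=124°: circle(B,9.00) ∩ circle(D,9.00): a=6.3391, h=6.3888
θ=124°:   candidates: C₊=(5.5527,7.8244) cross=80.998; C₋=(2.2105,-4.5083) cross=-80.998
θ=124°:   branch + wants cross > 0 → take C=(5.5527,7.8244) (cross=80.998)
θ=124°: ex = (C−B)/|BC| = (0.8655,0.5009); ey = (-0.5009,0.8655)
θ=124°: P = B + 3.36·ex + 2.04·ey = (-0.3506,6.7648)
θ=150°: B = A + 4.00·(cos150°, sin150°) = (-3.4641, 2.0000)
θ=150°: |BD| = 13.6118
θ=150°: circle(B,9.00) ∩ circle(D,9.00): a=6.8059, h=5.8889
θ=150°:   candidates: C₊=(4.1332,6.8250) cross=80.159; C₋=(2.4027,-4.8250) cross=-80.159
θ=150°:   branch + wants cross > 0 → take C=(4.1332,6.8250) (cross=80.159)
θ=150°: ex = (C−B)/|BC| = (0.8441,0.5361); ey = (-0.5361,0.8441)
θ=150°: P = B + 3.36·ex + 2.04·ey = (-1.7214,5.5234)
θ=263°: B = A + 4.00·(cos263°, sin263°) = (-0.4875, -3.9702)
θ=263°: |BD| = 11.2138
θ=263°: circle(B,9.00) ∩ circle(D,9.00): a=5.6069, h=7.0401
θ=263°:   candidates: C₊=(2.2638,4.5990) cross=78.946; C₋=(7.2488,-8.5692) cross=-78.946
θ=263°:   branch + wants cross > 0 → take C=(2.2638,4.5990) (cross=78.946)
θ=263°: ex = (C−B)/|BC| = (0.3057,0.9521); ey = (-0.9521,0.3057)
θ=263°: P = B + 3.36·ex + 2.04·ey = (-1.4027,-0.1474)

θ=124°: -0.35 6.76
θ=150°: -1.72 5.52
θ=263°: -1.40 -0.15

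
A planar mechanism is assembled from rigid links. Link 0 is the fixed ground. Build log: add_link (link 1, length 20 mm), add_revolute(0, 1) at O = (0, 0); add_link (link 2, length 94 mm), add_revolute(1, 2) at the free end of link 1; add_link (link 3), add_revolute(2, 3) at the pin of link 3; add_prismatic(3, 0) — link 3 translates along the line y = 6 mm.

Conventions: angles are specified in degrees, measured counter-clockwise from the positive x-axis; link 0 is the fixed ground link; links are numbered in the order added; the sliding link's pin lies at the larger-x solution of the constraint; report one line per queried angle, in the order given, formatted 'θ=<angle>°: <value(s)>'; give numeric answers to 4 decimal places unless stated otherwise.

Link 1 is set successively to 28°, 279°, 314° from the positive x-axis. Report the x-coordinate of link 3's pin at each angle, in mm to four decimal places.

geometry: r = 20 mm, L = 94 mm, e = 6 mm
θ=28°: crank pin P = (r cos θ, r sin θ) = (17.658952, 9.389431)
θ=28°: h = r sin θ − e = 9.389431 − 6 = 3.389431
θ=28°: x = r cos θ + √(L² − h²) = 17.658952 + 93.938872 = 111.597824
θ=279°: crank pin P = (r cos θ, r sin θ) = (3.128689, -19.753767)
θ=279°: h = r sin θ − e = -19.753767 − 6 = -25.753767
θ=279°: x = r cos θ + √(L² − h²) = 3.128689 + 90.403227 = 93.531917
θ=314°: crank pin P = (r cos θ, r sin θ) = (13.893167, -14.386796)
θ=314°: h = r sin θ − e = -14.386796 − 6 = -20.386796
θ=314°: x = r cos θ + √(L² − h²) = 13.893167 + 91.762621 = 105.655788

θ=28°: 111.5978
θ=279°: 93.5319
θ=314°: 105.6558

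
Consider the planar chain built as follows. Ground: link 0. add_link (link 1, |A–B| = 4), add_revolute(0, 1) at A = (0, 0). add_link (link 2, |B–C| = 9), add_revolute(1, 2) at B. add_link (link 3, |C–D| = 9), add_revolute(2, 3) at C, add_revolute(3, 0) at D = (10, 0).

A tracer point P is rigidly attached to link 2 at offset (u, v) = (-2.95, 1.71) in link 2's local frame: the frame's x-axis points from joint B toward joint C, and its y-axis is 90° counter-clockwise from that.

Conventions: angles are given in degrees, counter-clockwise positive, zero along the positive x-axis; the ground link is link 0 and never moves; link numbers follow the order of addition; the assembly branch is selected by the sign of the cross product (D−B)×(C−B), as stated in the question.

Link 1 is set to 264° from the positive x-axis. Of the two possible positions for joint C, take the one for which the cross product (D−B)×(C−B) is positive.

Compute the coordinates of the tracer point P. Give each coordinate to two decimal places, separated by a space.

A=(0,0), D=(10.00,0)
B = A + 4.00·(cos264°, sin264°) = (-0.4181, -3.9781)
|BD| = 11.1518
circle(B,9.00) ∩ circle(D,9.00): a=5.5759, h=7.0647
  candidates: C₊=(2.2708,4.6108) cross=78.784; C₋=(7.3111,-8.5889) cross=-78.784
  branch + wants cross > 0 → take C=(2.2708,4.6108) (cross=78.784)
ex = (C−B)/|BC| = (0.2988,0.9543); ey = (-0.9543,0.2988)
P = B + -2.95·ex + 1.71·ey = (-2.9314,-6.2824)

-2.93 -6.28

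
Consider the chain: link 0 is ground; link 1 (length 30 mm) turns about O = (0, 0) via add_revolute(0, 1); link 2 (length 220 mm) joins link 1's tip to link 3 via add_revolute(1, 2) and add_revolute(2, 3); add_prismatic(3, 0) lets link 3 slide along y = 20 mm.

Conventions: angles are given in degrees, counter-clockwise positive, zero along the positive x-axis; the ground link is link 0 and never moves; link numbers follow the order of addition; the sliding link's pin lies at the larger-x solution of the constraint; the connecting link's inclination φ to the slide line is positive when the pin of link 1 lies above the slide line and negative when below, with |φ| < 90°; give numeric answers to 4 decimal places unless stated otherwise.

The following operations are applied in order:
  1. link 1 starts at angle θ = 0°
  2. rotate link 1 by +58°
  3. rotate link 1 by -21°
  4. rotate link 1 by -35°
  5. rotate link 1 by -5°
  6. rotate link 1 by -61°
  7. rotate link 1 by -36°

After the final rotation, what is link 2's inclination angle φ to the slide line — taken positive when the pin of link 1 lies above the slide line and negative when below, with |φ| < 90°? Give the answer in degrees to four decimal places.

geometry: r = 30 mm, L = 220 mm, e = 20 mm; θ starts at 0°
rotate link 1 by +58°: θ ← 0° +58° = 58°
rotate link 1 by -21°: θ ← 58° -21° = 37°
rotate link 1 by -35°: θ ← 37° -35° = 2°
rotate link 1 by -5°: θ ← 2° -5° = -3°
rotate link 1 by -61°: θ ← -3° -61° = -64°
rotate link 1 by -36°: θ ← -64° -36° = -100°
h = r sin θ − e = -29.544233 − 20 = -49.544233
sin φ = h / L = -49.544233 / 220 = -0.22520106
φ = arcsin(-0.22520106) = -13.014701°

-13.0147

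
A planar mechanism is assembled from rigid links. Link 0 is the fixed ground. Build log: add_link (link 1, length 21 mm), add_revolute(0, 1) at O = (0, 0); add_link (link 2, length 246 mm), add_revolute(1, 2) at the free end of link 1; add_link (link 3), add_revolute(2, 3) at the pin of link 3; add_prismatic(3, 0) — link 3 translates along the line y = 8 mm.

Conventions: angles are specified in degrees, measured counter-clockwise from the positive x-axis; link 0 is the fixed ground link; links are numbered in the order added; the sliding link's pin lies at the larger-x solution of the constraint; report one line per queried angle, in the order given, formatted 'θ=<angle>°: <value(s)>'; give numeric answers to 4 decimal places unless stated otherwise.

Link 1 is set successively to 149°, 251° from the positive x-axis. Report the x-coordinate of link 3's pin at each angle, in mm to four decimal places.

geometry: r = 21 mm, L = 246 mm, e = 8 mm
θ=149°: crank pin P = (r cos θ, r sin θ) = (-18.000513, 10.815800)
θ=149°: h = r sin θ − e = 10.815800 − 8 = 2.815800
θ=149°: x = r cos θ + √(L² − h²) = -18.000513 + 245.983884 = 227.983371
θ=251°: crank pin P = (r cos θ, r sin θ) = (-6.836931, -19.855890)
θ=251°: h = r sin θ − e = -19.855890 − 8 = -27.855890
θ=251°: x = r cos θ + √(L² − h²) = -6.836931 + 244.417776 = 237.580845

θ=149°: 227.9834
θ=251°: 237.5808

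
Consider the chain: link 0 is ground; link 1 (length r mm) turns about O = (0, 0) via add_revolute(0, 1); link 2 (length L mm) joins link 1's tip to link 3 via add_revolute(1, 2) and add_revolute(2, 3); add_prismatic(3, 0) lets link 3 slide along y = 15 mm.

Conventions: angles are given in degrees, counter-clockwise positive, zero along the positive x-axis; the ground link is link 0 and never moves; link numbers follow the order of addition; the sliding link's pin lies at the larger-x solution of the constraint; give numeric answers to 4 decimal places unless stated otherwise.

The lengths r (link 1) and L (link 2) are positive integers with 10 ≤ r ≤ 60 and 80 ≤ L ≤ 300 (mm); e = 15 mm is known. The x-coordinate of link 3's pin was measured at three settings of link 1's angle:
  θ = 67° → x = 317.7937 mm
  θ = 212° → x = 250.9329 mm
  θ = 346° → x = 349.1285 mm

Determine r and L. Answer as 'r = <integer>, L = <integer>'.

constraint per measurement: (x − r cos θ)² + (r sin θ − e)² = L²
subtracting the θ₁ and θ₂ equations cancels the r² and L² terms:
r = (x₁² − x₂²) / (2[(x₁cos θ₁ + e sin θ₁) − (x₂cos θ₂ + e sin θ₂)]) = 53.0000 → r = 53
L² = (x₁ − r cos θ₁)² + (r sin θ₁ − e)² = 89401.0126 → L = 299.0000 → L = 299
check at θ₃=346°: x = 349.1285 (printed 349.1285) ✓

r = 53, L = 299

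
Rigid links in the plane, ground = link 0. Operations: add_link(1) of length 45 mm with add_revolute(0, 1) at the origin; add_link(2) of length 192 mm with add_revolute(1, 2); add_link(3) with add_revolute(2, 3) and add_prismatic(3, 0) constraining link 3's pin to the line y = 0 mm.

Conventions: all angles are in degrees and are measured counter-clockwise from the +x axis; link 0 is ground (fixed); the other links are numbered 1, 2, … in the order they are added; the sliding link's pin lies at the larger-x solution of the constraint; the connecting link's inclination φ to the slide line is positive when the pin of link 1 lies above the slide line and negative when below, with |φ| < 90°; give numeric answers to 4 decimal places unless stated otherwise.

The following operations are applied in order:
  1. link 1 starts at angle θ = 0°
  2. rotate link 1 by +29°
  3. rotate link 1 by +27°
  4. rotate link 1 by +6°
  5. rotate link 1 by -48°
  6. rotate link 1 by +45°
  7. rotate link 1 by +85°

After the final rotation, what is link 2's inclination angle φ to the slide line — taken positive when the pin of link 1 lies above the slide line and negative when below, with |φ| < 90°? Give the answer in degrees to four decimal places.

geometry: r = 45 mm, L = 192 mm, e = 0 mm; θ starts at 0°
rotate link 1 by +29°: θ ← 0° +29° = 29°
rotate link 1 by +27°: θ ← 29° +27° = 56°
rotate link 1 by +6°: θ ← 56° +6° = 62°
rotate link 1 by -48°: θ ← 62° -48° = 14°
rotate link 1 by +45°: θ ← 14° +45° = 59°
rotate link 1 by +85°: θ ← 59° +85° = 144°
h = r sin θ − e = 26.450336 − 0 = 26.450336
sin φ = h / L = 26.450336 / 192 = 0.13776217
φ = arcsin(0.13776217) = 7.918373°

7.9184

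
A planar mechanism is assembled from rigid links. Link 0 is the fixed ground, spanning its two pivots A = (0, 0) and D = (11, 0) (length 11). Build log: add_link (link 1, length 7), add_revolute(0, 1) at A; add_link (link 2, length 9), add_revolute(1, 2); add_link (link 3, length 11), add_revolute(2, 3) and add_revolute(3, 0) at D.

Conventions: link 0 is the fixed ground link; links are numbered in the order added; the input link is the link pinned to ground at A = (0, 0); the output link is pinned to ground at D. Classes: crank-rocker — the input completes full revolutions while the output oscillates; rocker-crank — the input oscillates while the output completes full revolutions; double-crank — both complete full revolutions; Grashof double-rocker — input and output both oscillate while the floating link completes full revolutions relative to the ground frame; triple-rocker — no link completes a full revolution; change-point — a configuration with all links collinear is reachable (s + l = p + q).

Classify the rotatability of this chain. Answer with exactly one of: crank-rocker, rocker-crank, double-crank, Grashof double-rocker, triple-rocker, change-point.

lengths: ground=11, input=7, coupler=9, output=11
sorted: s=7 (shortest), l=11 (longest), p+q=20
s + l = 18 vs p + q = 20
s + l < p + q (Grashof) with shortest = input link → crank-rocker

crank-rocker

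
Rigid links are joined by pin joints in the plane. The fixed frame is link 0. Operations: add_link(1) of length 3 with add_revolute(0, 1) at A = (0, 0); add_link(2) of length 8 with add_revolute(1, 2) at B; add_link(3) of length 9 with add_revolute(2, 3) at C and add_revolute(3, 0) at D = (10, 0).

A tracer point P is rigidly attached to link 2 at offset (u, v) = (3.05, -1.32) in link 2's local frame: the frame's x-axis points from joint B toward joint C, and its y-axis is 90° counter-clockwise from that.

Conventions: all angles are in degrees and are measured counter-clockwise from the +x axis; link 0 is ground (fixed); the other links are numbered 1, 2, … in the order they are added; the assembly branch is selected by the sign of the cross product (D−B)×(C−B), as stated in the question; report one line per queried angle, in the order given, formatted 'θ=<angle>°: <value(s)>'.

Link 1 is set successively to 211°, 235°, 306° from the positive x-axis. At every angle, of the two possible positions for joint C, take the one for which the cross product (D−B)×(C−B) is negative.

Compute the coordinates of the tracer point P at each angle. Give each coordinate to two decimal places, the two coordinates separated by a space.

A=(0,0), D=(10.00,0)
θ=211°: B = A + 3.00·(cos211°, sin211°) = (-2.5715, -1.5451)
θ=211°: |BD| = 12.6661
θ=211°: circle(B,8.00) ∩ circle(D,9.00): a=5.6620, h=5.6517
θ=211°:   candidates: C₊=(2.3587,4.7551) cross=71.585; C₋=(3.7376,-6.4639) cross=-71.585
θ=211°:   branch - wants cross < 0 → take C=(3.7376,-6.4639) (cross=-71.585)
θ=211°: ex = (C−B)/|BC| = (0.7886,-0.6149); ey = (0.6149,0.7886)
θ=211°: P = B + 3.05·ex + -1.32·ey = (-0.9778,-4.4614)
θ=235°: B = A + 3.00·(cos235°, sin235°) = (-1.7207, -2.4575)
θ=235°: |BD| = 11.9756
θ=235°: circle(B,8.00) ∩ circle(D,9.00): a=5.2780, h=6.0119
θ=235°:   candidates: C₊=(2.2113,4.5096) cross=71.996; C₋=(4.6786,-7.2583) cross=-71.996
θ=235°:   branch - wants cross < 0 → take C=(4.6786,-7.2583) (cross=-71.996)
θ=235°: ex = (C−B)/|BC| = (0.7999,-0.6001); ey = (0.6001,0.7999)
θ=235°: P = B + 3.05·ex + -1.32·ey = (-0.0731,-5.3437)
θ=306°: B = A + 3.00·(cos306°, sin306°) = (1.7634, -2.4271)
θ=306°: |BD| = 8.5868
θ=306°: circle(B,8.00) ∩ circle(D,9.00): a=3.3035, h=7.2861
θ=306°:   candidates: C₊=(2.8727,5.4957) cross=62.564; C₋=(6.9916,-8.4823) cross=-62.564
θ=306°:   branch - wants cross < 0 → take C=(6.9916,-8.4823) (cross=-62.564)
θ=306°: ex = (C−B)/|BC| = (0.6535,-0.7569); ey = (0.7569,0.6535)
θ=306°: P = B + 3.05·ex + -1.32·ey = (2.7575,-5.5983)

θ=211°: -0.98 -4.46
θ=235°: -0.07 -5.34
θ=306°: 2.76 -5.60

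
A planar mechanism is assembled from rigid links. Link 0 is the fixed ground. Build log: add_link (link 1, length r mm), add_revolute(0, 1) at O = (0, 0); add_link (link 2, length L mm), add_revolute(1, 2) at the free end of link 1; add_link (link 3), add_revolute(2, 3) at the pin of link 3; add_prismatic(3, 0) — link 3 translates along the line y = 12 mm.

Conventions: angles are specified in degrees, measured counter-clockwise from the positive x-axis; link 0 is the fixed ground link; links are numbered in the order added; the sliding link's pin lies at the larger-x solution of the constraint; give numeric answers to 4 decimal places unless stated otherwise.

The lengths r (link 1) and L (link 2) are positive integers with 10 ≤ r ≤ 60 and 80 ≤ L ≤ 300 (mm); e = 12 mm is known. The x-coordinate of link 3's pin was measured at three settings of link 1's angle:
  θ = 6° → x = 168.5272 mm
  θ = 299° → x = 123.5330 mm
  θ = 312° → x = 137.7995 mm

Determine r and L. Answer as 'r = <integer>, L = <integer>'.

constraint per measurement: (x − r cos θ)² + (r sin θ − e)² = L²
subtracting the θ₁ and θ₂ equations cancels the r² and L² terms:
r = (x₁² − x₂²) / (2[(x₁cos θ₁ + e sin θ₁) − (x₂cos θ₂ + e sin θ₂)]) = 55.0000 → r = 55
L² = (x₁ − r cos θ₁)² + (r sin θ₁ − e)² = 12996.0006 → L = 114.0000 → L = 114
check at θ₃=312°: x = 137.7995 (printed 137.7995) ✓

r = 55, L = 114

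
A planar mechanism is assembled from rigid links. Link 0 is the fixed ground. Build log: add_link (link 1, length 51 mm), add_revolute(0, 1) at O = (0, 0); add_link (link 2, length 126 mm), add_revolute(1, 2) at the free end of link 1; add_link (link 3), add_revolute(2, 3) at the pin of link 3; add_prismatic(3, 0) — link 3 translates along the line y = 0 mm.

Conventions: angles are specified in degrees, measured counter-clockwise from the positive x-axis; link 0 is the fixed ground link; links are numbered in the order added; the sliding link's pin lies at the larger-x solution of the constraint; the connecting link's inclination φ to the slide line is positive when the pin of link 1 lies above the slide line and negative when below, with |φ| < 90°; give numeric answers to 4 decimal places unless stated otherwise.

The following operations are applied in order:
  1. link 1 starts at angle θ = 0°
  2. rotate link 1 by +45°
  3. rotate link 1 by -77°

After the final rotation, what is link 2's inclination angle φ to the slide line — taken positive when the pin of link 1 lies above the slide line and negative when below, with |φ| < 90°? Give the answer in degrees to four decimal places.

geometry: r = 51 mm, L = 126 mm, e = 0 mm; θ starts at 0°
rotate link 1 by +45°: θ ← 0° +45° = 45°
rotate link 1 by -77°: θ ← 45° -77° = -32°
h = r sin θ − e = -27.025882 − 0 = -27.025882
sin φ = h / L = -27.025882 / 126 = -0.21449113
φ = arcsin(-0.21449113) = -12.385675°

-12.3857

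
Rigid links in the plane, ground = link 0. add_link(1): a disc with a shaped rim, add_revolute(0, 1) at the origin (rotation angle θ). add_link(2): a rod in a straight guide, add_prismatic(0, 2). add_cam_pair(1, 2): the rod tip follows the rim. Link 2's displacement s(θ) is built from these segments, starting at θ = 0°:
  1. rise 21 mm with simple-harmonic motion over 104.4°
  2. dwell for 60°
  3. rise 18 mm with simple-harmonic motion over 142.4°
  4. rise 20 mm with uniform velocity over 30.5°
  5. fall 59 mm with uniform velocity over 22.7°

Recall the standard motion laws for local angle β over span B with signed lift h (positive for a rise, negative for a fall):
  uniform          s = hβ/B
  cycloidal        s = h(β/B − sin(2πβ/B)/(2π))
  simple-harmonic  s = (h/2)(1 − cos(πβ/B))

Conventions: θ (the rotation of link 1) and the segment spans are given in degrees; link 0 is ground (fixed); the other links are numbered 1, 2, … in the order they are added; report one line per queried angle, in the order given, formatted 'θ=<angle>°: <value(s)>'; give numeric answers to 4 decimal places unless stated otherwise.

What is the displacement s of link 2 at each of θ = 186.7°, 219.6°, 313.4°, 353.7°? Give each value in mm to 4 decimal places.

segment 1 (0° to 104.4°, simple-harmonic, h = 21) is passed completely: s = 0.0000 + (21) = 21.0000
segment 2 (104.4° to 164.4°, dwell): s unchanged at 21.0000
θ = 186.7° falls in segment 3 (164.4° to 306.8°, simple-harmonic, h = 18): β = 186.7 − 164.4 = 22.3°, B = 142.4°; Δs = 18/2·(1 − cos(π·0.1566)) = 1.0674; s = 21.0000 + 1.0674 = 22.0674
θ = 219.6° falls in segment 3 (164.4° to 306.8°, simple-harmonic, h = 18): β = 219.6 − 164.4 = 55.2°, B = 142.4°; Δs = 18/2·(1 − cos(π·0.3876)) = 5.8887; s = 21.0000 + 5.8887 = 26.8887
segment 3 (164.4° to 306.8°, simple-harmonic, h = 18) is passed completely: s = 21.0000 + (18) = 39.0000
θ = 313.4° falls in segment 4 (306.8° to 337.3°, uniform, h = 20): β = 313.4 − 306.8 = 6.6°, B = 30.5°; Δs = 20·6.6/30.5 = 4.3279; s = 39.0000 + 4.3279 = 43.3279
segment 4 (306.8° to 337.3°, uniform, h = 20) is passed completely: s = 39.0000 + (20) = 59.0000
θ = 353.7° falls in segment 5 (337.3° to 360°, uniform, h = -59): β = 353.7 − 337.3 = 16.4°, B = 22.7°; Δs = -59·16.4/22.7 = -42.6256; s = 59.0000 − 42.6256 = 16.3744

θ=186.7°: 22.0674
θ=219.6°: 26.8887
θ=313.4°: 43.3279
θ=353.7°: 16.3744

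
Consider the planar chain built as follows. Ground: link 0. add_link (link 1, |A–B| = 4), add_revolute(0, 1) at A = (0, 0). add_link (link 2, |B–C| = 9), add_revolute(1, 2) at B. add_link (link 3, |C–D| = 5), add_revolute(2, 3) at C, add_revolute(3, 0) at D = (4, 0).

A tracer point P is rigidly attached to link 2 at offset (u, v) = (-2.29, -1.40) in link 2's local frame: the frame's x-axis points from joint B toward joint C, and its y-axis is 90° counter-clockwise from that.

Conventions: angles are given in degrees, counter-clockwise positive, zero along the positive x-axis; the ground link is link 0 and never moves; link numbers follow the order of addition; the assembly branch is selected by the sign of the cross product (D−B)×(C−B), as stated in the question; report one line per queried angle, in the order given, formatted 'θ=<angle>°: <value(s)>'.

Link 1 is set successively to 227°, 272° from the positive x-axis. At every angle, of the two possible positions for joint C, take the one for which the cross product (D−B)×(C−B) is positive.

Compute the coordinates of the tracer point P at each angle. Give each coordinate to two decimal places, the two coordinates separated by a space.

A=(0,0), D=(4.00,0)
θ=227°: B = A + 4.00·(cos227°, sin227°) = (-2.7280, -2.9254)
θ=227°: |BD| = 7.3365
θ=227°: circle(B,9.00) ∩ circle(D,5.00): a=7.4848, h=4.9978
θ=227°:   candidates: C₊=(2.1431,4.6424) cross=36.666; C₋=(6.1289,-4.5241) cross=-36.666
θ=227°:   branch + wants cross > 0 → take C=(2.1431,4.6424) (cross=36.666)
θ=227°: ex = (C−B)/|BC| = (0.5412,0.8409); ey = (-0.8409,0.5412)
θ=227°: P = B + -2.29·ex + -1.40·ey = (-2.7902,-5.6087)
θ=272°: B = A + 4.00·(cos272°, sin272°) = (0.1396, -3.9976)
θ=272°: |BD| = 5.5573
θ=272°: circle(B,9.00) ∩ circle(D,5.00): a=7.8171, h=4.4602
θ=272°:   candidates: C₊=(2.3614,4.7239) cross=24.786; C₋=(8.7782,-1.4727) cross=-24.786
θ=272°:   branch + wants cross > 0 → take C=(2.3614,4.7239) (cross=24.786)
θ=272°: ex = (C−B)/|BC| = (0.2469,0.9690); ey = (-0.9690,0.2469)
θ=272°: P = B + -2.29·ex + -1.40·ey = (0.9309,-6.5623)

θ=227°: -2.79 -5.61
θ=272°: 0.93 -6.56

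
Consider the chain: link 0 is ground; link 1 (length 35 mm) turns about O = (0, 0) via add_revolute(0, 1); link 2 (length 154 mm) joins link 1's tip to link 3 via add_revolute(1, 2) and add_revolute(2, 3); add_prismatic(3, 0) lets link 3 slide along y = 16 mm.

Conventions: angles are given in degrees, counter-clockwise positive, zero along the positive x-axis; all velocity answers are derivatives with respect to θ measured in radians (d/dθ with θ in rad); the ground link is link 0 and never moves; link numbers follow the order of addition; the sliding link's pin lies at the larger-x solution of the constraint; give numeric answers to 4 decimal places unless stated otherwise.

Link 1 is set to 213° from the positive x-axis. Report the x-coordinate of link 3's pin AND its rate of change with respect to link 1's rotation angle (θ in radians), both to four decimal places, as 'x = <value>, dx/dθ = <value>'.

geometry: r = 35 mm, L = 154 mm, e = 16 mm
crank pin P = (r cos θ, r sin θ) = (-29.353470, -19.062366)
h = r sin θ − e = -19.062366 − 16 = -35.062366
x = r cos θ + √(L² − h²) = -29.353470 + 149.955428 = 120.601958
dx/dθ = −r sin θ − h·r cos θ/√(L² − h²) (θ in radians; h = -35.062366) = 12.198979

x = 120.6020, dx/dθ = 12.1990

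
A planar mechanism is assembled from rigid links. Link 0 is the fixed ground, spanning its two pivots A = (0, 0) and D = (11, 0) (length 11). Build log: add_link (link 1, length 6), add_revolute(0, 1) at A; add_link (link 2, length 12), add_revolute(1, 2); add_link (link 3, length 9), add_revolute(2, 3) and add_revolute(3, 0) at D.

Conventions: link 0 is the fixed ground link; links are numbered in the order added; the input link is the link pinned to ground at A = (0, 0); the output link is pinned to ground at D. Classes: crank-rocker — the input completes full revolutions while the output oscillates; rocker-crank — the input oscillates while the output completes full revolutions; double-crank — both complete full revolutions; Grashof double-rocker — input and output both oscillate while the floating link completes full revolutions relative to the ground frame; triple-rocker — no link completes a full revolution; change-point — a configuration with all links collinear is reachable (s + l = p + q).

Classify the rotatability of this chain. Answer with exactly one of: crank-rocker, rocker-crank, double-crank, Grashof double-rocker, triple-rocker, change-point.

lengths: ground=11, input=6, coupler=12, output=9
sorted: s=6 (shortest), l=12 (longest), p+q=20
s + l = 18 vs p + q = 20
s + l < p + q (Grashof) with shortest = input link → crank-rocker

crank-rocker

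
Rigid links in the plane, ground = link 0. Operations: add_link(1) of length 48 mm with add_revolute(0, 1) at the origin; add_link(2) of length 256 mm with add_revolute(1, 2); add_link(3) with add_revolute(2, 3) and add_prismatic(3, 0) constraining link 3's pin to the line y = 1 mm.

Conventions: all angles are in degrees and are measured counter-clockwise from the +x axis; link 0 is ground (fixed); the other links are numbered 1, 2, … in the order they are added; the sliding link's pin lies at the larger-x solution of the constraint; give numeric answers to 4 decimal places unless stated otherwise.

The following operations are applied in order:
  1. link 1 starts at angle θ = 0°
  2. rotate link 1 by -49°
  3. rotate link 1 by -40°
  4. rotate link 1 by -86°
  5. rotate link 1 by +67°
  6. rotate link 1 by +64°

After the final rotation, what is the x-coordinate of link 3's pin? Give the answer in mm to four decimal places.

geometry: r = 48 mm, L = 256 mm, e = 1 mm; θ starts at 0°
rotate link 1 by -49°: θ ← 0° -49° = -49°
rotate link 1 by -40°: θ ← -49° -40° = -89°
rotate link 1 by -86°: θ ← -89° -86° = -175°
rotate link 1 by +67°: θ ← -175° +67° = -108°
rotate link 1 by +64°: θ ← -108° +64° = -44°
crank pin P = (r cos θ, r sin θ) = (34.528310, -33.343602)
h = r sin θ − e = -33.343602 − 1 = -34.343602
x = r cos θ + √(L² − h²) = 34.528310 + 253.685863 = 288.214173

288.2142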